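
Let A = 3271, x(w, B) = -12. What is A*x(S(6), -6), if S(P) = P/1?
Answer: -39252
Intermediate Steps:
S(P) = P (S(P) = P*1 = P)
A*x(S(6), -6) = 3271*(-12) = -39252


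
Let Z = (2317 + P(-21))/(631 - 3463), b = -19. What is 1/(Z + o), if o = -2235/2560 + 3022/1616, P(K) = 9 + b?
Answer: 3051008/556455 ≈ 5.4829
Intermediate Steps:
P(K) = -10 (P(K) = 9 - 19 = -10)
Z = -769/944 (Z = (2317 - 10)/(631 - 3463) = 2307/(-2832) = 2307*(-1/2832) = -769/944 ≈ -0.81462)
o = 51557/51712 (o = -2235*1/2560 + 3022*(1/1616) = -447/512 + 1511/808 = 51557/51712 ≈ 0.99700)
1/(Z + o) = 1/(-769/944 + 51557/51712) = 1/(556455/3051008) = 3051008/556455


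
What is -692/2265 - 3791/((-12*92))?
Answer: 869183/277840 ≈ 3.1284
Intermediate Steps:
-692/2265 - 3791/((-12*92)) = -692*1/2265 - 3791/(-1104) = -692/2265 - 3791*(-1/1104) = -692/2265 + 3791/1104 = 869183/277840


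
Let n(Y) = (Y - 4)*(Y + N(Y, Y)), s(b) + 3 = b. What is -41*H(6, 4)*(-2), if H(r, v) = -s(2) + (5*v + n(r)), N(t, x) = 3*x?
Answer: 5658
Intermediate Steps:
s(b) = -3 + b
n(Y) = 4*Y*(-4 + Y) (n(Y) = (Y - 4)*(Y + 3*Y) = (-4 + Y)*(4*Y) = 4*Y*(-4 + Y))
H(r, v) = 1 + 5*v + 4*r*(-4 + r) (H(r, v) = -(-3 + 2) + (5*v + 4*r*(-4 + r)) = -1*(-1) + (5*v + 4*r*(-4 + r)) = 1 + (5*v + 4*r*(-4 + r)) = 1 + 5*v + 4*r*(-4 + r))
-41*H(6, 4)*(-2) = -41*(1 - 16*6 + 4*6² + 5*4)*(-2) = -41*(1 - 96 + 4*36 + 20)*(-2) = -41*(1 - 96 + 144 + 20)*(-2) = -41*69*(-2) = -2829*(-2) = 5658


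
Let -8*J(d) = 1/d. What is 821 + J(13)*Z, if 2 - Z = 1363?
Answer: 86745/104 ≈ 834.09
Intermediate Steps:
Z = -1361 (Z = 2 - 1*1363 = 2 - 1363 = -1361)
J(d) = -1/(8*d)
821 + J(13)*Z = 821 - ⅛/13*(-1361) = 821 - ⅛*1/13*(-1361) = 821 - 1/104*(-1361) = 821 + 1361/104 = 86745/104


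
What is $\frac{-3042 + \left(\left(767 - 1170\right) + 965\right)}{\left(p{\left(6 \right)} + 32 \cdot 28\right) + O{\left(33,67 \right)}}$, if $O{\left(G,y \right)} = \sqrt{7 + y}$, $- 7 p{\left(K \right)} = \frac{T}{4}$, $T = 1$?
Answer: $- \frac{1742041280}{629299553} + \frac{1944320 \sqrt{74}}{629299553} \approx -2.7416$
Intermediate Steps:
$p{\left(K \right)} = - \frac{1}{28}$ ($p{\left(K \right)} = - \frac{1 \cdot \frac{1}{4}}{7} = \left(- \frac{1}{7}\right) \frac{1}{4} = - \frac{1}{28}$)
$\frac{-3042 + \left(\left(767 - 1170\right) + 965\right)}{\left(p{\left(6 \right)} + 32 \cdot 28\right) + O{\left(33,67 \right)}} = \frac{-3042 + \left(\left(767 - 1170\right) + 965\right)}{\left(- \frac{1}{28} + 32 \cdot 28\right) + \sqrt{7 + 67}} = \frac{-3042 + \left(-403 + 965\right)}{\left(- \frac{1}{28} + 896\right) + \sqrt{74}} = \frac{-3042 + 562}{\frac{25087}{28} + \sqrt{74}} = - \frac{2480}{\frac{25087}{28} + \sqrt{74}}$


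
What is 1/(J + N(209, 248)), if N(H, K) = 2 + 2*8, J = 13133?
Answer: 1/13151 ≈ 7.6040e-5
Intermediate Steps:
N(H, K) = 18 (N(H, K) = 2 + 16 = 18)
1/(J + N(209, 248)) = 1/(13133 + 18) = 1/13151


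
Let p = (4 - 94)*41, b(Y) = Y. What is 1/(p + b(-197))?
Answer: -1/3887 ≈ -0.00025727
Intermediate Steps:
p = -3690 (p = -90*41 = -3690)
1/(p + b(-197)) = 1/(-3690 - 197) = 1/(-3887) = -1/3887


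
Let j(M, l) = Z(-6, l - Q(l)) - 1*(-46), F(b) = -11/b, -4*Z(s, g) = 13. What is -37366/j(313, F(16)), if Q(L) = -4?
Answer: -149464/171 ≈ -874.06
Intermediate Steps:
Z(s, g) = -13/4 (Z(s, g) = -¼*13 = -13/4)
j(M, l) = 171/4 (j(M, l) = -13/4 - 1*(-46) = -13/4 + 46 = 171/4)
-37366/j(313, F(16)) = -37366/171/4 = -37366*4/171 = -149464/171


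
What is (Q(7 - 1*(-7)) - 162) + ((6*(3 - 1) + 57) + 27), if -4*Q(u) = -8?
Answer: -64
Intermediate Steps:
Q(u) = 2 (Q(u) = -1/4*(-8) = 2)
(Q(7 - 1*(-7)) - 162) + ((6*(3 - 1) + 57) + 27) = (2 - 162) + ((6*(3 - 1) + 57) + 27) = -160 + ((6*2 + 57) + 27) = -160 + ((12 + 57) + 27) = -160 + (69 + 27) = -160 + 96 = -64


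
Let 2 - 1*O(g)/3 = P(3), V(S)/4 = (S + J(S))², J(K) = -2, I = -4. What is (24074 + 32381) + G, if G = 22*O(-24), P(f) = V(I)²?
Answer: -1311989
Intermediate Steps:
V(S) = 4*(-2 + S)² (V(S) = 4*(S - 2)² = 4*(-2 + S)²)
P(f) = 20736 (P(f) = (4*(-2 - 4)²)² = (4*(-6)²)² = (4*36)² = 144² = 20736)
O(g) = -62202 (O(g) = 6 - 3*20736 = 6 - 62208 = -62202)
G = -1368444 (G = 22*(-62202) = -1368444)
(24074 + 32381) + G = (24074 + 32381) - 1368444 = 56455 - 1368444 = -1311989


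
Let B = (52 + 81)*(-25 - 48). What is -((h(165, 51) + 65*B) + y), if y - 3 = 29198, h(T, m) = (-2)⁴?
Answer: 601868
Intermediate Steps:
h(T, m) = 16
y = 29201 (y = 3 + 29198 = 29201)
B = -9709 (B = 133*(-73) = -9709)
-((h(165, 51) + 65*B) + y) = -((16 + 65*(-9709)) + 29201) = -((16 - 631085) + 29201) = -(-631069 + 29201) = -1*(-601868) = 601868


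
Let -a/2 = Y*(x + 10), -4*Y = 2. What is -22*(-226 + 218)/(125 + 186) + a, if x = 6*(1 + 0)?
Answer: 5152/311 ≈ 16.566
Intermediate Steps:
Y = -½ (Y = -¼*2 = -½ ≈ -0.50000)
x = 6 (x = 6*1 = 6)
a = 16 (a = -(-1)*(6 + 10) = -(-1)*16 = -2*(-8) = 16)
-22*(-226 + 218)/(125 + 186) + a = -22*(-226 + 218)/(125 + 186) + 16 = -(-176)/311 + 16 = -22*(-8/311) + 16 = 176/311 + 16 = 5152/311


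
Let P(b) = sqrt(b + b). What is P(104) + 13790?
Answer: 13790 + 4*sqrt(13) ≈ 13804.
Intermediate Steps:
P(b) = sqrt(2)*sqrt(b) (P(b) = sqrt(2*b) = sqrt(2)*sqrt(b))
P(104) + 13790 = sqrt(2)*sqrt(104) + 13790 = sqrt(2)*(2*sqrt(26)) + 13790 = 4*sqrt(13) + 13790 = 13790 + 4*sqrt(13)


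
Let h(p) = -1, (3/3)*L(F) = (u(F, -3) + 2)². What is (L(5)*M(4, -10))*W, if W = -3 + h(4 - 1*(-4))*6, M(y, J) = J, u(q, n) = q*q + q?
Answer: 92160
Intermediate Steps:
u(q, n) = q + q² (u(q, n) = q² + q = q + q²)
L(F) = (2 + F*(1 + F))² (L(F) = (F*(1 + F) + 2)² = (2 + F*(1 + F))²)
W = -9 (W = -3 - 1*6 = -3 - 6 = -9)
(L(5)*M(4, -10))*W = ((2 + 5*(1 + 5))²*(-10))*(-9) = ((2 + 5*6)²*(-10))*(-9) = ((2 + 30)²*(-10))*(-9) = (32²*(-10))*(-9) = (1024*(-10))*(-9) = -10240*(-9) = 92160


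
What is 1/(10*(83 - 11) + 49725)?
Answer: 1/50445 ≈ 1.9824e-5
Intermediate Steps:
1/(10*(83 - 11) + 49725) = 1/(10*72 + 49725) = 1/(720 + 49725) = 1/50445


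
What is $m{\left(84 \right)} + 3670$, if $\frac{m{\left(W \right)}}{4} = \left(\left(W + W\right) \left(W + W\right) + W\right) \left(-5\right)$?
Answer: $-562490$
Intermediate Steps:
$m{\left(W \right)} = - 80 W^{2} - 20 W$ ($m{\left(W \right)} = 4 \left(\left(W + W\right) \left(W + W\right) + W\right) \left(-5\right) = 4 \left(2 W 2 W + W\right) \left(-5\right) = 4 \left(4 W^{2} + W\right) \left(-5\right) = 4 \left(W + 4 W^{2}\right) \left(-5\right) = 4 \left(- 20 W^{2} - 5 W\right) = - 80 W^{2} - 20 W$)
$m{\left(84 \right)} + 3670 = \left(-20\right) 84 \left(1 + 4 \cdot 84\right) + 3670 = \left(-20\right) 84 \left(1 + 336\right) + 3670 = \left(-20\right) 84 \cdot 337 + 3670 = -566160 + 3670 = -562490$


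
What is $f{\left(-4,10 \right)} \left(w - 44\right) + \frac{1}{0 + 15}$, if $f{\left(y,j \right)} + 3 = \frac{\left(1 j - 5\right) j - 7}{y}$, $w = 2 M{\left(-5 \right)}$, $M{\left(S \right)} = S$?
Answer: $\frac{22277}{30} \approx 742.57$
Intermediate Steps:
$w = -10$ ($w = 2 \left(-5\right) = -10$)
$f{\left(y,j \right)} = -3 + \frac{-7 + j \left(-5 + j\right)}{y}$ ($f{\left(y,j \right)} = -3 + \frac{\left(1 j - 5\right) j - 7}{y} = -3 + \frac{\left(j - 5\right) j - 7}{y} = -3 + \frac{\left(-5 + j\right) j - 7}{y} = -3 + \frac{j \left(-5 + j\right) - 7}{y} = -3 + \frac{-7 + j \left(-5 + j\right)}{y}$)
$f{\left(-4,10 \right)} \left(w - 44\right) + \frac{1}{0 + 15} = \frac{-7 + 10^{2} - 50 - -12}{-4} \left(-10 - 44\right) + \frac{1}{0 + 15} = - \frac{-7 + 100 - 50 + 12}{4} \left(-54\right) + \frac{1}{15} = \left(- \frac{1}{4}\right) 55 \left(-54\right) + \frac{1}{15} = \left(- \frac{55}{4}\right) \left(-54\right) + \frac{1}{15} = \frac{1485}{2} + \frac{1}{15} = \frac{22277}{30}$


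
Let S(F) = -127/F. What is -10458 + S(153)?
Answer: -1600201/153 ≈ -10459.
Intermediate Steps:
-10458 + S(153) = -10458 - 127/153 = -1600201/153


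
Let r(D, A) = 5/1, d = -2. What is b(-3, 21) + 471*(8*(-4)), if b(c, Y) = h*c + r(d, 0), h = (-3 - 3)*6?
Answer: -14959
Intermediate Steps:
r(D, A) = 5 (r(D, A) = 5*1 = 5)
h = -36 (h = -6*6 = -36)
b(c, Y) = 5 - 36*c (b(c, Y) = -36*c + 5 = 5 - 36*c)
b(-3, 21) + 471*(8*(-4)) = (5 - 36*(-3)) + 471*(8*(-4)) = (5 + 108) + 471*(-32) = 113 - 15072 = -14959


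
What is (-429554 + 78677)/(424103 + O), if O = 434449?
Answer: -116959/286184 ≈ -0.40868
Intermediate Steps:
(-429554 + 78677)/(424103 + O) = (-429554 + 78677)/(424103 + 434449) = -350877/858552 = -350877*1/858552 = -116959/286184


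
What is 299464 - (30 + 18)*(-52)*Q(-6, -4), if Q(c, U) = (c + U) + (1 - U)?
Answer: 286984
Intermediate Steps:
Q(c, U) = 1 + c (Q(c, U) = (U + c) + (1 - U) = 1 + c)
299464 - (30 + 18)*(-52)*Q(-6, -4) = 299464 - (30 + 18)*(-52)*(1 - 6) = 299464 - 48*(-52)*(-5) = 299464 - (-2496)*(-5) = 299464 - 1*12480 = 299464 - 12480 = 286984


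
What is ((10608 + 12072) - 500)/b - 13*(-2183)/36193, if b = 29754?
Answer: 823574753/538443261 ≈ 1.5295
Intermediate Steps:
((10608 + 12072) - 500)/b - 13*(-2183)/36193 = ((10608 + 12072) - 500)/29754 - 13*(-2183)/36193 = (22680 - 500)*(1/29754) + 28379*(1/36193) = 22180*(1/29754) + 28379/36193 = 11090/14877 + 28379/36193 = 823574753/538443261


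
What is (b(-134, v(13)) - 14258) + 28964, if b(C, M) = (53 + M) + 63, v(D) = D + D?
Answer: 14848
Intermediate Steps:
v(D) = 2*D
b(C, M) = 116 + M
(b(-134, v(13)) - 14258) + 28964 = ((116 + 2*13) - 14258) + 28964 = ((116 + 26) - 14258) + 28964 = (142 - 14258) + 28964 = -14116 + 28964 = 14848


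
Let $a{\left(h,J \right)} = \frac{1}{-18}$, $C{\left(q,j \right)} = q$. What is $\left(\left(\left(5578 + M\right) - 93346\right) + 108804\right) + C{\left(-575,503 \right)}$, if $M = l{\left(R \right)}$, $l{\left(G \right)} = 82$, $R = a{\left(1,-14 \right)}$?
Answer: $20543$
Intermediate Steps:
$a{\left(h,J \right)} = - \frac{1}{18}$
$R = - \frac{1}{18} \approx -0.055556$
$M = 82$
$\left(\left(\left(5578 + M\right) - 93346\right) + 108804\right) + C{\left(-575,503 \right)} = \left(\left(\left(5578 + 82\right) - 93346\right) + 108804\right) - 575 = \left(\left(5660 - 93346\right) + 108804\right) - 575 = \left(-87686 + 108804\right) - 575 = 21118 - 575 = 20543$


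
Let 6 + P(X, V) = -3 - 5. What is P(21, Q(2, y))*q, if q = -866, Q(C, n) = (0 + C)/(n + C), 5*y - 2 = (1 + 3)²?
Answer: 12124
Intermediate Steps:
y = 18/5 (y = ⅖ + (1 + 3)²/5 = ⅖ + (⅕)*4² = ⅖ + (⅕)*16 = ⅖ + 16/5 = 18/5 ≈ 3.6000)
Q(C, n) = C/(C + n)
P(X, V) = -14 (P(X, V) = -6 + (-3 - 5) = -6 - 8 = -14)
P(21, Q(2, y))*q = -14*(-866) = 12124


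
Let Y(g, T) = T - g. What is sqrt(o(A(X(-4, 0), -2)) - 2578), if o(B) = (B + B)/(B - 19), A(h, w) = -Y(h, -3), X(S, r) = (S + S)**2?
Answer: I*sqrt(370830)/12 ≈ 50.747*I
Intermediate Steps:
X(S, r) = 4*S**2 (X(S, r) = (2*S)**2 = 4*S**2)
A(h, w) = 3 + h (A(h, w) = -(-3 - h) = 3 + h)
o(B) = 2*B/(-19 + B) (o(B) = (2*B)/(-19 + B) = 2*B/(-19 + B))
sqrt(o(A(X(-4, 0), -2)) - 2578) = sqrt(2*(3 + 4*(-4)**2)/(-19 + (3 + 4*(-4)**2)) - 2578) = sqrt(2*(3 + 4*16)/(-19 + (3 + 4*16)) - 2578) = sqrt(2*(3 + 64)/(-19 + (3 + 64)) - 2578) = sqrt(2*67/(-19 + 67) - 2578) = sqrt(2*67/48 - 2578) = sqrt(2*67*(1/48) - 2578) = sqrt(67/24 - 2578) = sqrt(-61805/24) = I*sqrt(370830)/12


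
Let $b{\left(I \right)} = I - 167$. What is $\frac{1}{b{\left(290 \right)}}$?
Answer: $\frac{1}{123} \approx 0.0081301$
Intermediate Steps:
$b{\left(I \right)} = -167 + I$
$\frac{1}{b{\left(290 \right)}} = \frac{1}{-167 + 290} = \frac{1}{123}$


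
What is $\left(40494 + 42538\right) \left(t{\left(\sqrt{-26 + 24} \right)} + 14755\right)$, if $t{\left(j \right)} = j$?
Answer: $1225137160 + 83032 i \sqrt{2} \approx 1.2251 \cdot 10^{9} + 1.1743 \cdot 10^{5} i$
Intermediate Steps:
$\left(40494 + 42538\right) \left(t{\left(\sqrt{-26 + 24} \right)} + 14755\right) = \left(40494 + 42538\right) \left(\sqrt{-26 + 24} + 14755\right) = 83032 \left(\sqrt{-2} + 14755\right) = 83032 \left(i \sqrt{2} + 14755\right) = 83032 \left(14755 + i \sqrt{2}\right) = 1225137160 + 83032 i \sqrt{2}$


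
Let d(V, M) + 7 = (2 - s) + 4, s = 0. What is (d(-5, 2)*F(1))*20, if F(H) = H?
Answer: -20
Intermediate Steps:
d(V, M) = -1 (d(V, M) = -7 + ((2 - 1*0) + 4) = -7 + ((2 + 0) + 4) = -7 + (2 + 4) = -7 + 6 = -1)
(d(-5, 2)*F(1))*20 = -1*1*20 = -1*20 = -20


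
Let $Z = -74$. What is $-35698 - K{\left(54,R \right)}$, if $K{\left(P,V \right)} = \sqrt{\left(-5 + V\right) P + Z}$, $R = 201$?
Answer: $-35698 - \sqrt{10510} \approx -35801.0$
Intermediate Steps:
$K{\left(P,V \right)} = \sqrt{-74 + P \left(-5 + V\right)}$ ($K{\left(P,V \right)} = \sqrt{\left(-5 + V\right) P - 74} = \sqrt{P \left(-5 + V\right) - 74} = \sqrt{-74 + P \left(-5 + V\right)}$)
$-35698 - K{\left(54,R \right)} = -35698 - \sqrt{-74 - 270 + 54 \cdot 201} = -35698 - \sqrt{-74 - 270 + 10854} = -35698 - \sqrt{10510}$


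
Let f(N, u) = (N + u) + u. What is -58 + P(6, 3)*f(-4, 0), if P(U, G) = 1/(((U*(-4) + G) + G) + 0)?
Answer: -520/9 ≈ -57.778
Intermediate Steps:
f(N, u) = N + 2*u
P(U, G) = 1/(-4*U + 2*G) (P(U, G) = 1/(((-4*U + G) + G) + 0) = 1/(((G - 4*U) + G) + 0) = 1/((-4*U + 2*G) + 0) = 1/(-4*U + 2*G))
-58 + P(6, 3)*f(-4, 0) = -58 + (1/(2*(3 - 2*6)))*(-4 + 2*0) = -58 + (1/(2*(3 - 12)))*(-4 + 0) = -58 + ((½)/(-9))*(-4) = -58 + ((½)*(-⅑))*(-4) = -58 - 1/18*(-4) = -58 + 2/9 = -520/9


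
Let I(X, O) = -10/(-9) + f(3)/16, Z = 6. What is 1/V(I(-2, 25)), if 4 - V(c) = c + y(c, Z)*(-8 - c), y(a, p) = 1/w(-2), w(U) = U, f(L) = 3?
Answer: -96/187 ≈ -0.51337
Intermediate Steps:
y(a, p) = -½ (y(a, p) = 1/(-2) = -½)
I(X, O) = 187/144 (I(X, O) = -10/(-9) + 3/16 = -10*(-⅑) + 3*(1/16) = 10/9 + 3/16 = 187/144)
V(c) = -3*c/2 (V(c) = 4 - (c - (-8 - c)/2) = 4 - (c + (4 + c/2)) = 4 - (4 + 3*c/2) = 4 + (-4 - 3*c/2) = -3*c/2)
1/V(I(-2, 25)) = 1/(-3/2*187/144) = 1/(-187/96) = -96/187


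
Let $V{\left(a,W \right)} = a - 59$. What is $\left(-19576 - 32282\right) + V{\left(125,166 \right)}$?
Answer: $-51792$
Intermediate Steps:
$V{\left(a,W \right)} = -59 + a$
$\left(-19576 - 32282\right) + V{\left(125,166 \right)} = \left(-19576 - 32282\right) + \left(-59 + 125\right) = -51858 + 66 = -51792$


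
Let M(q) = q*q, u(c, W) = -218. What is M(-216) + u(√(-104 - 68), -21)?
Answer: 46438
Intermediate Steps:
M(q) = q²
M(-216) + u(√(-104 - 68), -21) = (-216)² - 218 = 46656 - 218 = 46438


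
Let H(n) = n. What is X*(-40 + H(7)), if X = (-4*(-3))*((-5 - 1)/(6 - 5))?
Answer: 2376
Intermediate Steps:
X = -72 (X = 12*(-6/1) = 12*(-6*1) = 12*(-6) = -72)
X*(-40 + H(7)) = -72*(-40 + 7) = -72*(-33) = 2376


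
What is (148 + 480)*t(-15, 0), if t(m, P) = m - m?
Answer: 0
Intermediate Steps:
t(m, P) = 0
(148 + 480)*t(-15, 0) = (148 + 480)*0 = 628*0 = 0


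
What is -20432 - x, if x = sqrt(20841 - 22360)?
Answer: -20432 - 7*I*sqrt(31) ≈ -20432.0 - 38.974*I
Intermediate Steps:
x = 7*I*sqrt(31) (x = sqrt(-1519) = 7*I*sqrt(31) ≈ 38.974*I)
-20432 - x = -20432 - 7*I*sqrt(31)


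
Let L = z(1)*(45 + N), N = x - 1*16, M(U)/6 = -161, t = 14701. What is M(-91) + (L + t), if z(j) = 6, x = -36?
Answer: 13693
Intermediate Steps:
M(U) = -966 (M(U) = 6*(-161) = -966)
N = -52 (N = -36 - 1*16 = -36 - 16 = -52)
L = -42 (L = 6*(45 - 52) = 6*(-7) = -42)
M(-91) + (L + t) = -966 + (-42 + 14701) = -966 + 14659 = 13693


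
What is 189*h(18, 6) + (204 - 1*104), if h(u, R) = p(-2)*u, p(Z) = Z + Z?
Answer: -13508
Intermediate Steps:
p(Z) = 2*Z
h(u, R) = -4*u (h(u, R) = (2*(-2))*u = -4*u)
189*h(18, 6) + (204 - 1*104) = 189*(-4*18) + (204 - 1*104) = 189*(-72) + (204 - 104) = -13608 + 100 = -13508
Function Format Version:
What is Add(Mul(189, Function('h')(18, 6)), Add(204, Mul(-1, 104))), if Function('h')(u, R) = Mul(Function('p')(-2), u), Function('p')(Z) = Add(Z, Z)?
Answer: -13508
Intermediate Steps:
Function('p')(Z) = Mul(2, Z)
Function('h')(u, R) = Mul(-4, u) (Function('h')(u, R) = Mul(Mul(2, -2), u) = Mul(-4, u))
Add(Mul(189, Function('h')(18, 6)), Add(204, Mul(-1, 104))) = Add(Mul(189, Mul(-4, 18)), Add(204, Mul(-1, 104))) = Add(Mul(189, -72), Add(204, -104)) = Add(-13608, 100) = -13508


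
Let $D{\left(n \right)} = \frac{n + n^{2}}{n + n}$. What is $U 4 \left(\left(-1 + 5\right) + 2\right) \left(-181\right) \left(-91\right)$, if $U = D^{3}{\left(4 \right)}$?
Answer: $6176625$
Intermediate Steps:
$D{\left(n \right)} = \frac{n + n^{2}}{2 n}$
$U = \frac{125}{8}$ ($U = \left(\frac{1}{2} + \frac{1}{2} \cdot 4\right)^{3} = \left(\frac{1}{2} + 2\right)^{3} = \left(\frac{5}{2}\right)^{3} = \frac{125}{8} \approx 15.625$)
$U 4 \left(\left(-1 + 5\right) + 2\right) \left(-181\right) \left(-91\right) = \frac{125}{8} \cdot 4 \left(\left(-1 + 5\right) + 2\right) \left(-181\right) \left(-91\right) = \frac{125 \left(4 + 2\right)}{2} \left(-181\right) \left(-91\right) = \frac{125}{2} \cdot 6 \left(-181\right) \left(-91\right) = 375 \left(-181\right) \left(-91\right) = \left(-67875\right) \left(-91\right) = 6176625$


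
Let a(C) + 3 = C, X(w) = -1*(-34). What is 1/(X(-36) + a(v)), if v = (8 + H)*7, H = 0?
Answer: 1/87 ≈ 0.011494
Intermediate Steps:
X(w) = 34
v = 56 (v = (8 + 0)*7 = 8*7 = 56)
a(C) = -3 + C
1/(X(-36) + a(v)) = 1/(34 + (-3 + 56)) = 1/(34 + 53) = 1/87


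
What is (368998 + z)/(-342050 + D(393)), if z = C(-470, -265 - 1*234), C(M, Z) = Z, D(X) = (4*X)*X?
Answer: 368499/275746 ≈ 1.3364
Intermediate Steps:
D(X) = 4*X²
z = -499 (z = -265 - 1*234 = -265 - 234 = -499)
(368998 + z)/(-342050 + D(393)) = (368998 - 499)/(-342050 + 4*393²) = 368499/(-342050 + 4*154449) = 368499/(-342050 + 617796) = 368499/275746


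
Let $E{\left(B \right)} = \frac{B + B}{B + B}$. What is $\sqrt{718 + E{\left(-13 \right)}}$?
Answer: $\sqrt{719} \approx 26.814$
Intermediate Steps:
$E{\left(B \right)} = 1$ ($E{\left(B \right)} = \frac{2 B}{2 B} = 2 B \frac{1}{2 B} = 1$)
$\sqrt{718 + E{\left(-13 \right)}} = \sqrt{718 + 1} = \sqrt{719}$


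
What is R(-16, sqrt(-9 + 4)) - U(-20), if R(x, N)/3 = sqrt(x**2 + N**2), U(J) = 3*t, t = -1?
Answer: 3 + 3*sqrt(251) ≈ 50.529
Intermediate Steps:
U(J) = -3 (U(J) = 3*(-1) = -3)
R(x, N) = 3*sqrt(N**2 + x**2) (R(x, N) = 3*sqrt(x**2 + N**2) = 3*sqrt(N**2 + x**2))
R(-16, sqrt(-9 + 4)) - U(-20) = 3*sqrt((sqrt(-9 + 4))**2 + (-16)**2) - 1*(-3) = 3*sqrt((sqrt(-5))**2 + 256) + 3 = 3*sqrt((I*sqrt(5))**2 + 256) + 3 = 3*sqrt(-5 + 256) + 3 = 3*sqrt(251) + 3 = 3 + 3*sqrt(251)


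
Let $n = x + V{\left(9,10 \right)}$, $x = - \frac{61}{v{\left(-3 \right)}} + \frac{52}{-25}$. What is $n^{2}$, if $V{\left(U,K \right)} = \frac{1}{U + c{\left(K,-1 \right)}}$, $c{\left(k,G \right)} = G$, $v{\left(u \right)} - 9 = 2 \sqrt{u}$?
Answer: $\frac{- 245252389 i + 24584516 \sqrt{3}}{120000 \left(- 23 i + 12 \sqrt{3}\right)} \approx 56.589 - 35.71 i$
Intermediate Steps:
$v{\left(u \right)} = 9 + 2 \sqrt{u}$
$V{\left(U,K \right)} = \frac{1}{-1 + U}$ ($V{\left(U,K \right)} = \frac{1}{U - 1} = \frac{1}{-1 + U}$)
$x = - \frac{52}{25} - \frac{61}{9 + 2 i \sqrt{3}}$ ($x = - \frac{61}{9 + 2 \sqrt{-3}} + \frac{52}{-25} = - \frac{61}{9 + 2 i \sqrt{3}} + 52 \left(- \frac{1}{25}\right) = - \frac{61}{9 + 2 i \sqrt{3}} - \frac{52}{25} = - \frac{52}{25} - \frac{61}{9 + 2 i \sqrt{3}} \approx -7.9832 + 2.2722 i$)
$n = \frac{1}{8} + \frac{- 104 \sqrt{3} + 1993 i}{25 \left(- 9 i + 2 \sqrt{3}\right)}$ ($n = \frac{- 104 \sqrt{3} + 1993 i}{25 \left(- 9 i + 2 \sqrt{3}\right)} + \frac{1}{-1 + 9} = \frac{- 104 \sqrt{3} + 1993 i}{25 \left(- 9 i + 2 \sqrt{3}\right)} + \frac{1}{8} = \frac{1}{8} + \frac{- 104 \sqrt{3} + 1993 i}{25 \left(- 9 i + 2 \sqrt{3}\right)} \approx -7.8582 + 2.2722 i$)
$n^{2} = \left(\frac{- 782 \sqrt{3} + 15719 i}{200 \left(- 9 i + 2 \sqrt{3}\right)}\right)^{2} = \frac{\left(- 782 \sqrt{3} + 15719 i\right)^{2}}{40000 \left(- 9 i + 2 \sqrt{3}\right)^{2}}$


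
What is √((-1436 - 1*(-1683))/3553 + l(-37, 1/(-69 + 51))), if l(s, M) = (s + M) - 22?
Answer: I*√74256578/1122 ≈ 7.6802*I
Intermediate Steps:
l(s, M) = -22 + M + s (l(s, M) = (M + s) - 22 = -22 + M + s)
√((-1436 - 1*(-1683))/3553 + l(-37, 1/(-69 + 51))) = √((-1436 - 1*(-1683))/3553 + (-22 + 1/(-69 + 51) - 37)) = √((-1436 + 1683)*(1/3553) + (-22 + 1/(-18) - 37)) = √(247*(1/3553) + (-22 - 1/18 - 37)) = √(13/187 - 1063/18) = √(-198547/3366) = I*√74256578/1122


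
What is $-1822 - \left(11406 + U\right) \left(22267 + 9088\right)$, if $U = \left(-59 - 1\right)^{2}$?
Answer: $-470514952$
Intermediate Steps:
$U = 3600$ ($U = \left(-60\right)^{2} = 3600$)
$-1822 - \left(11406 + U\right) \left(22267 + 9088\right) = -1822 - \left(11406 + 3600\right) \left(22267 + 9088\right) = -1822 - 15006 \cdot 31355 = -1822 - 470513130 = -470514952$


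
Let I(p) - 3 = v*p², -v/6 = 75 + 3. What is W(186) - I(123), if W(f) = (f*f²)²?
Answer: 41407378821105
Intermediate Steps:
v = -468 (v = -6*(75 + 3) = -6*78 = -468)
I(p) = 3 - 468*p²
W(f) = f⁶ (W(f) = (f³)² = f⁶)
W(186) - I(123) = 186⁶ - (3 - 468*123²) = 41407371740736 - (3 - 468*15129) = 41407371740736 - (3 - 7080372) = 41407371740736 - 1*(-7080369) = 41407371740736 + 7080369 = 41407378821105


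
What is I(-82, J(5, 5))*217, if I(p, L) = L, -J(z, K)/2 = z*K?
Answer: -10850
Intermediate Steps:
J(z, K) = -2*K*z (J(z, K) = -2*z*K = -2*K*z)
I(-82, J(5, 5))*217 = -2*5*5*217 = -50*217 = -10850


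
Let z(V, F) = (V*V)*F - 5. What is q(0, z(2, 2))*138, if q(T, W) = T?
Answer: 0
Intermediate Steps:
z(V, F) = -5 + F*V² (z(V, F) = V²*F - 5 = F*V² - 5 = -5 + F*V²)
q(0, z(2, 2))*138 = 0*138 = 0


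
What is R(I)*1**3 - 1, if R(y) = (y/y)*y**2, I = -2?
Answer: 3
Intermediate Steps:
R(y) = y**2 (R(y) = 1*y**2 = y**2)
R(I)*1**3 - 1 = (-2)**2*1**3 - 1 = 4*1 - 1 = 4 - 1 = 3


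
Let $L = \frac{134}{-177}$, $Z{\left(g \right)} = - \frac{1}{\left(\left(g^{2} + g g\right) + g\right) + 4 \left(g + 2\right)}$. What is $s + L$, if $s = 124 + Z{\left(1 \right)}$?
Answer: $\frac{36337}{295} \approx 123.18$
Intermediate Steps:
$Z{\left(g \right)} = - \frac{1}{8 + 2 g^{2} + 5 g}$ ($Z{\left(g \right)} = - \frac{1}{\left(\left(g^{2} + g^{2}\right) + g\right) + 4 \left(2 + g\right)} = - \frac{1}{\left(2 g^{2} + g\right) + \left(8 + 4 g\right)} = - \frac{1}{\left(g + 2 g^{2}\right) + \left(8 + 4 g\right)} = - \frac{1}{8 + 2 g^{2} + 5 g}$)
$s = \frac{1859}{15}$ ($s = 124 - \frac{1}{8 + 2 \cdot 1^{2} + 5 \cdot 1} = 124 - \frac{1}{8 + 2 \cdot 1 + 5} = 124 - \frac{1}{8 + 2 + 5} = 124 - \frac{1}{15} = \frac{1859}{15} \approx 123.93$)
$L = - \frac{134}{177}$ ($L = 134 \left(- \frac{1}{177}\right) = - \frac{134}{177} \approx -0.75706$)
$s + L = \frac{1859}{15} - \frac{134}{177} = \frac{36337}{295}$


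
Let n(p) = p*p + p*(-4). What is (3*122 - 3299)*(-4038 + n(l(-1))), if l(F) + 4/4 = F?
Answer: 11808258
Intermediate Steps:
l(F) = -1 + F
n(p) = p**2 - 4*p
(3*122 - 3299)*(-4038 + n(l(-1))) = (3*122 - 3299)*(-4038 + (-1 - 1)*(-4 + (-1 - 1))) = (366 - 3299)*(-4038 - 2*(-4 - 2)) = -2933*(-4038 - 2*(-6)) = -2933*(-4038 + 12) = -2933*(-4026) = 11808258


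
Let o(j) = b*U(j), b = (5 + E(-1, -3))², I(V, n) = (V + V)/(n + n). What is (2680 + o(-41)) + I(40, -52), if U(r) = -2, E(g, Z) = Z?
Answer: 34726/13 ≈ 2671.2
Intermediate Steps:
I(V, n) = V/n (I(V, n) = (2*V)/((2*n)) = (2*V)*(1/(2*n)) = V/n)
b = 4 (b = (5 - 3)² = 2² = 4)
o(j) = -8 (o(j) = 4*(-2) = -8)
(2680 + o(-41)) + I(40, -52) = (2680 - 8) + 40/(-52) = 2672 + 40*(-1/52) = 2672 - 10/13 = 34726/13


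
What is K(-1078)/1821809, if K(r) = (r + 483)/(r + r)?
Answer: 85/561117172 ≈ 1.5148e-7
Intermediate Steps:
K(r) = (483 + r)/(2*r) (K(r) = (483 + r)/((2*r)) = (483 + r)*(1/(2*r)) = (483 + r)/(2*r))
K(-1078)/1821809 = ((½)*(483 - 1078)/(-1078))/1821809 = ((½)*(-1/1078)*(-595))*(1/1821809) = (85/308)*(1/1821809) = 85/561117172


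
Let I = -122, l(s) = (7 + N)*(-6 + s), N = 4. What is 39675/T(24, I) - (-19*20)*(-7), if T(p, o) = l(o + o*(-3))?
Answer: -6924205/2618 ≈ -2644.8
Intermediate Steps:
l(s) = -66 + 11*s (l(s) = (7 + 4)*(-6 + s) = 11*(-6 + s) = -66 + 11*s)
T(p, o) = -66 - 22*o (T(p, o) = -66 + 11*(o + o*(-3)) = -66 + 11*(o - 3*o) = -66 + 11*(-2*o) = -66 - 22*o)
39675/T(24, I) - (-19*20)*(-7) = 39675/(-66 - 22*(-122)) - (-19*20)*(-7) = 39675/(-66 + 2684) - (-380)*(-7) = 39675/2618 - 1*2660 = 39675*(1/2618) - 2660 = 39675/2618 - 2660 = -6924205/2618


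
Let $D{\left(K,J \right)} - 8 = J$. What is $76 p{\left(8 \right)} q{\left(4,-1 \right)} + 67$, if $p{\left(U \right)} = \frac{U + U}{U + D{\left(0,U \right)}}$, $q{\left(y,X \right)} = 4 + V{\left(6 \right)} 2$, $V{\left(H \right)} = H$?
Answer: $\frac{2633}{3} \approx 877.67$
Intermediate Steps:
$D{\left(K,J \right)} = 8 + J$
$q{\left(y,X \right)} = 16$ ($q{\left(y,X \right)} = 4 + 6 \cdot 2 = 4 + 12 = 16$)
$p{\left(U \right)} = \frac{2 U}{8 + 2 U}$ ($p{\left(U \right)} = \frac{U + U}{U + \left(8 + U\right)} = \frac{2 U}{8 + 2 U}$)
$76 p{\left(8 \right)} q{\left(4,-1 \right)} + 67 = 76 \frac{8}{4 + 8} \cdot 16 + 67 = 76 \cdot \frac{8}{12} \cdot 16 + 67 = 76 \cdot 8 \cdot \frac{1}{12} \cdot 16 + 67 = 76 \cdot \frac{2}{3} \cdot 16 + 67 = 76 \cdot \frac{32}{3} + 67 = \frac{2432}{3} + 67 = \frac{2633}{3}$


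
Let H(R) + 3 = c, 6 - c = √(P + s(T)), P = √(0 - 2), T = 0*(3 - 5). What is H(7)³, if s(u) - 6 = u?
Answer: (3 - √(6 + I*√2))³ ≈ 0.020448 - 0.22151*I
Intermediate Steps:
T = 0 (T = 0*(-2) = 0)
s(u) = 6 + u
P = I*√2 (P = √(-2) = I*√2 ≈ 1.4142*I)
c = 6 - √(6 + I*√2) (c = 6 - √(I*√2 + (6 + 0)) = 6 - √(I*√2 + 6) = 6 - √(6 + I*√2) ≈ 3.5338 - 0.28672*I)
H(R) = 3 - √(6 + I*√2) (H(R) = -3 + (6 - √(6 + I*√2)) = 3 - √(6 + I*√2))
H(7)³ = (3 - √(6 + I*√2))³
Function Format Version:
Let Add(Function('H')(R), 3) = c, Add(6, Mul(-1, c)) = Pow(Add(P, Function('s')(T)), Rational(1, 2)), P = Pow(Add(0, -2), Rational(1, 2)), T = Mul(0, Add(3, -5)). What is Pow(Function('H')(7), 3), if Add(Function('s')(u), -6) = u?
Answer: Pow(Add(3, Mul(-1, Pow(Add(6, Mul(I, Pow(2, Rational(1, 2)))), Rational(1, 2)))), 3) ≈ Add(0.020448, Mul(-0.22151, I))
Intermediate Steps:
T = 0 (T = Mul(0, -2) = 0)
Function('s')(u) = Add(6, u)
P = Mul(I, Pow(2, Rational(1, 2))) (P = Pow(-2, Rational(1, 2)) = Mul(I, Pow(2, Rational(1, 2))) ≈ Mul(1.4142, I))
c = Add(6, Mul(-1, Pow(Add(6, Mul(I, Pow(2, Rational(1, 2)))), Rational(1, 2)))) (c = Add(6, Mul(-1, Pow(Add(Mul(I, Pow(2, Rational(1, 2))), Add(6, 0)), Rational(1, 2)))) = Add(6, Mul(-1, Pow(Add(Mul(I, Pow(2, Rational(1, 2))), 6), Rational(1, 2)))) = Add(6, Mul(-1, Pow(Add(6, Mul(I, Pow(2, Rational(1, 2)))), Rational(1, 2)))) ≈ Add(3.5338, Mul(-0.28672, I)))
Function('H')(R) = Add(3, Mul(-1, Pow(Add(6, Mul(I, Pow(2, Rational(1, 2)))), Rational(1, 2)))) (Function('H')(R) = Add(-3, Add(6, Mul(-1, Pow(Add(6, Mul(I, Pow(2, Rational(1, 2)))), Rational(1, 2))))) = Add(3, Mul(-1, Pow(Add(6, Mul(I, Pow(2, Rational(1, 2)))), Rational(1, 2)))))
Pow(Function('H')(7), 3) = Pow(Add(3, Mul(-1, Pow(Add(6, Mul(I, Pow(2, Rational(1, 2)))), Rational(1, 2)))), 3)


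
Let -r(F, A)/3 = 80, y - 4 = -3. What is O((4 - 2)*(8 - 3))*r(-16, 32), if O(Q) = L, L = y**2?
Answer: -240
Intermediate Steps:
y = 1 (y = 4 - 3 = 1)
r(F, A) = -240 (r(F, A) = -3*80 = -240)
L = 1 (L = 1**2 = 1)
O(Q) = 1
O((4 - 2)*(8 - 3))*r(-16, 32) = 1*(-240) = -240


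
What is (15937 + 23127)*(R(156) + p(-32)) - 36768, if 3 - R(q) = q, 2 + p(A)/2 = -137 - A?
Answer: -14373256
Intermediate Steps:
p(A) = -278 - 2*A (p(A) = -4 + 2*(-137 - A) = -4 + (-274 - 2*A) = -278 - 2*A)
R(q) = 3 - q
(15937 + 23127)*(R(156) + p(-32)) - 36768 = (15937 + 23127)*((3 - 1*156) + (-278 - 2*(-32))) - 36768 = 39064*((3 - 156) + (-278 + 64)) - 36768 = 39064*(-153 - 214) - 36768 = 39064*(-367) - 36768 = -14336488 - 36768 = -14373256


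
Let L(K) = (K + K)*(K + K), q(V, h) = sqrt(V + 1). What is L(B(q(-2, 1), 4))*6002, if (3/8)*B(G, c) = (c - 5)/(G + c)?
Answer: 7682560/867 - 12292096*I/2601 ≈ 8861.1 - 4725.9*I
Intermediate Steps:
q(V, h) = sqrt(1 + V)
B(G, c) = 8*(-5 + c)/(3*(G + c)) (B(G, c) = 8*((c - 5)/(G + c))/3 = 8*((-5 + c)/(G + c))/3 = 8*(-5 + c)/(3*(G + c)))
L(K) = 4*K**2 (L(K) = (2*K)*(2*K) = 4*K**2)
L(B(q(-2, 1), 4))*6002 = (4*(8*(-5 + 4)/(3*(sqrt(1 - 2) + 4)))**2)*6002 = (4*((8/3)*(-1)/(sqrt(-1) + 4))**2)*6002 = (4*((8/3)*(-1)/(I + 4))**2)*6002 = (4*((8/3)*(-1)/(4 + I))**2)*6002 = (4*((8/3)*((4 - I)/17)*(-1))**2)*6002 = (4*(-32/51 + 8*I/51)**2)*6002 = 24008*(-32/51 + 8*I/51)**2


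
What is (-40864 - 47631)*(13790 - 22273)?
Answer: 750703085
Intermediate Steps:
(-40864 - 47631)*(13790 - 22273) = -88495*(-8483) = 750703085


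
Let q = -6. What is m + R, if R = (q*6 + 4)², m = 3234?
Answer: 4258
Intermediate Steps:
R = 1024 (R = (-6*6 + 4)² = (-36 + 4)² = (-32)² = 1024)
m + R = 3234 + 1024 = 4258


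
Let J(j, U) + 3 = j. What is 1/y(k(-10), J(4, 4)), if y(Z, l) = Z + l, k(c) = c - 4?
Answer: -1/13 ≈ -0.076923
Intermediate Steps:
J(j, U) = -3 + j
k(c) = -4 + c
1/y(k(-10), J(4, 4)) = 1/((-4 - 10) + (-3 + 4)) = 1/(-14 + 1) = 1/(-13) = -1/13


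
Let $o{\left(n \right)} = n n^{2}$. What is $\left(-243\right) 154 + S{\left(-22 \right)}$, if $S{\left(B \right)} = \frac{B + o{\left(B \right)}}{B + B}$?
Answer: $- \frac{74359}{2} \approx -37180.0$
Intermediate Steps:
$o{\left(n \right)} = n^{3}$
$S{\left(B \right)} = \frac{B + B^{3}}{2 B}$ ($S{\left(B \right)} = \frac{B + B^{3}}{B + B} = \frac{B + B^{3}}{2 B}$)
$\left(-243\right) 154 + S{\left(-22 \right)} = \left(-243\right) 154 + \left(\frac{1}{2} + \frac{\left(-22\right)^{2}}{2}\right) = -37422 + \left(\frac{1}{2} + \frac{1}{2} \cdot 484\right) = -37422 + \left(\frac{1}{2} + 242\right) = -37422 + \frac{485}{2} = - \frac{74359}{2}$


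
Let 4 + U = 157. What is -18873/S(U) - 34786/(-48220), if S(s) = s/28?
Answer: -1415347079/409870 ≈ -3453.2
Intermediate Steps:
U = 153 (U = -4 + 157 = 153)
S(s) = s/28 (S(s) = s*(1/28) = s/28)
-18873/S(U) - 34786/(-48220) = -18873/((1/28)*153) - 34786/(-48220) = -18873/153/28 - 34786*(-1/48220) = -18873*28/153 + 17393/24110 = -58716/17 + 17393/24110 = -1415347079/409870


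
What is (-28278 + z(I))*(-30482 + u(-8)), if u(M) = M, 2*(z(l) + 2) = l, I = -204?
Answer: 865367180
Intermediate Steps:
z(l) = -2 + l/2
(-28278 + z(I))*(-30482 + u(-8)) = (-28278 + (-2 + (1/2)*(-204)))*(-30482 - 8) = (-28278 + (-2 - 102))*(-30490) = (-28278 - 104)*(-30490) = -28382*(-30490) = 865367180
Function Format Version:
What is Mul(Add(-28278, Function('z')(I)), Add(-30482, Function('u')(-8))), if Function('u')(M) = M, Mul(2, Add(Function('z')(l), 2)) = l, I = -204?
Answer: 865367180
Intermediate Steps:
Function('z')(l) = Add(-2, Mul(Rational(1, 2), l))
Mul(Add(-28278, Function('z')(I)), Add(-30482, Function('u')(-8))) = Mul(Add(-28278, Add(-2, Mul(Rational(1, 2), -204))), Add(-30482, -8)) = Mul(Add(-28278, Add(-2, -102)), -30490) = Mul(Add(-28278, -104), -30490) = Mul(-28382, -30490) = 865367180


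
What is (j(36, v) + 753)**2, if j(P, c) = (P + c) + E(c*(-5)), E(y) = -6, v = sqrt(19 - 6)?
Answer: (783 + sqrt(13))**2 ≈ 6.1875e+5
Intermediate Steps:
v = sqrt(13) ≈ 3.6056
j(P, c) = -6 + P + c (j(P, c) = (P + c) - 6 = -6 + P + c)
(j(36, v) + 753)**2 = ((-6 + 36 + sqrt(13)) + 753)**2 = ((30 + sqrt(13)) + 753)**2 = (783 + sqrt(13))**2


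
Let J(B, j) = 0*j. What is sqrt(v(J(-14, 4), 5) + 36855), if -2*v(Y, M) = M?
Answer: sqrt(147410)/2 ≈ 191.97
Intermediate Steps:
J(B, j) = 0
v(Y, M) = -M/2
sqrt(v(J(-14, 4), 5) + 36855) = sqrt(-1/2*5 + 36855) = sqrt(-5/2 + 36855) = sqrt(73705/2) = sqrt(147410)/2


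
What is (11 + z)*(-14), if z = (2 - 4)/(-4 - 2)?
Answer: -476/3 ≈ -158.67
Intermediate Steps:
z = 1/3 (z = -2/(-6) = -2*(-1/6) = 1/3 ≈ 0.33333)
(11 + z)*(-14) = (11 + 1/3)*(-14) = (34/3)*(-14) = -476/3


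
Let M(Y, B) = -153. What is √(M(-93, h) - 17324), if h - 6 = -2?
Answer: I*√17477 ≈ 132.2*I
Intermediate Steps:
h = 4 (h = 6 - 2 = 4)
√(M(-93, h) - 17324) = √(-153 - 17324) = √(-17477) = I*√17477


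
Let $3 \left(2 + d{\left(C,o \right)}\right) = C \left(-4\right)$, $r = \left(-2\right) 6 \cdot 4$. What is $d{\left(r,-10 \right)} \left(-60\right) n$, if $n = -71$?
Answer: $264120$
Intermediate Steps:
$r = -48$ ($r = \left(-12\right) 4 = -48$)
$d{\left(C,o \right)} = -2 - \frac{4 C}{3}$ ($d{\left(C,o \right)} = -2 + \frac{C \left(-4\right)}{3} = -2 + \frac{\left(-4\right) C}{3} = -2 - \frac{4 C}{3}$)
$d{\left(r,-10 \right)} \left(-60\right) n = \left(-2 - -64\right) \left(-60\right) \left(-71\right) = \left(-2 + 64\right) \left(-60\right) \left(-71\right) = 62 \left(-60\right) \left(-71\right) = \left(-3720\right) \left(-71\right) = 264120$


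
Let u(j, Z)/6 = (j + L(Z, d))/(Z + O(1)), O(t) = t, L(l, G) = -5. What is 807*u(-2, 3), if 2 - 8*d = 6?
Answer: -16947/2 ≈ -8473.5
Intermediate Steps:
d = -1/2 (d = 1/4 - 1/8*6 = 1/4 - 3/4 = -1/2 ≈ -0.50000)
u(j, Z) = 6*(-5 + j)/(1 + Z) (u(j, Z) = 6*((j - 5)/(Z + 1)) = 6*((-5 + j)/(1 + Z)) = 6*(-5 + j)/(1 + Z))
807*u(-2, 3) = 807*(6*(-5 - 2)/(1 + 3)) = 807*(6*(-7)/4) = 807*(6*(1/4)*(-7)) = 807*(-21/2) = -16947/2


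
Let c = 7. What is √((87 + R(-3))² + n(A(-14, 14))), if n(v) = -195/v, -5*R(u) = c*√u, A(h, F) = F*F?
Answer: √(37054413 - 1193640*I*√3)/70 ≈ 86.994 - 2.425*I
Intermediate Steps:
A(h, F) = F²
R(u) = -7*√u/5
√((87 + R(-3))² + n(A(-14, 14))) = √((87 - 7*I*√3/5)² - 195/(14²)) = √((87 - 7*I*√3/5)² - 195/196) = √(-195/196 + (87 - 7*I*√3/5)²)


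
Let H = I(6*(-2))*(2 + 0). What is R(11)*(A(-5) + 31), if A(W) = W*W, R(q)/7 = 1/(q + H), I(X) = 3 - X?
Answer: 392/41 ≈ 9.5610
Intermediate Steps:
H = 30 (H = (3 - 6*(-2))*(2 + 0) = (3 - 1*(-12))*2 = (3 + 12)*2 = 15*2 = 30)
R(q) = 7/(30 + q) (R(q) = 7/(q + 30) = 7/(30 + q))
A(W) = W**2
R(11)*(A(-5) + 31) = (7/(30 + 11))*((-5)**2 + 31) = (7/41)*(25 + 31) = (7*(1/41))*56 = (7/41)*56 = 392/41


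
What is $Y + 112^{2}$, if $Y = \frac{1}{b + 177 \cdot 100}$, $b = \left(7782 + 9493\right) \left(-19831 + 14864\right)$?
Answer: $\frac{1076114950399}{85787225} \approx 12544.0$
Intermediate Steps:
$b = -85804925$ ($b = 17275 \left(-4967\right) = -85804925$)
$Y = - \frac{1}{85787225}$ ($Y = \frac{1}{-85804925 + 177 \cdot 100} = \frac{1}{-85804925 + 17700} = \frac{1}{-85787225} = - \frac{1}{85787225} \approx -1.1657 \cdot 10^{-8}$)
$Y + 112^{2} = - \frac{1}{85787225} + 112^{2} = - \frac{1}{85787225} + 12544 = \frac{1076114950399}{85787225}$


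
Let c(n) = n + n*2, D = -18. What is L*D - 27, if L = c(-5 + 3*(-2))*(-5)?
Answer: -2997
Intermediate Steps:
c(n) = 3*n (c(n) = n + 2*n = 3*n)
L = 165 (L = (3*(-5 + 3*(-2)))*(-5) = (3*(-5 - 6))*(-5) = (3*(-11))*(-5) = -33*(-5) = 165)
L*D - 27 = 165*(-18) - 27 = -2970 - 27 = -2997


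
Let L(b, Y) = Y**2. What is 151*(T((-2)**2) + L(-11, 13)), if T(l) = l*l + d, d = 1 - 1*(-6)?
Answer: 28992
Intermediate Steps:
d = 7 (d = 1 + 6 = 7)
T(l) = 7 + l**2 (T(l) = l*l + 7 = l**2 + 7 = 7 + l**2)
151*(T((-2)**2) + L(-11, 13)) = 151*((7 + ((-2)**2)**2) + 13**2) = 151*((7 + 4**2) + 169) = 151*((7 + 16) + 169) = 151*(23 + 169) = 151*192 = 28992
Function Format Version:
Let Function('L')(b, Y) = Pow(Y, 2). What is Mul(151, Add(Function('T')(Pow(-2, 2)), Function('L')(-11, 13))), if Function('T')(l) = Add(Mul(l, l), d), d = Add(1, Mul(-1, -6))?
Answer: 28992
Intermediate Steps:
d = 7 (d = Add(1, 6) = 7)
Function('T')(l) = Add(7, Pow(l, 2)) (Function('T')(l) = Add(Mul(l, l), 7) = Add(Pow(l, 2), 7) = Add(7, Pow(l, 2)))
Mul(151, Add(Function('T')(Pow(-2, 2)), Function('L')(-11, 13))) = Mul(151, Add(Add(7, Pow(Pow(-2, 2), 2)), Pow(13, 2))) = Mul(151, Add(Add(7, Pow(4, 2)), 169)) = Mul(151, Add(Add(7, 16), 169)) = Mul(151, Add(23, 169)) = Mul(151, 192) = 28992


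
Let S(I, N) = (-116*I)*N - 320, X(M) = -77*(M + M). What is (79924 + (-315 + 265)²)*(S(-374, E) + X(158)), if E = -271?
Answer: -971096159584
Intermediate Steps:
X(M) = -154*M
S(I, N) = -320 - 116*I*N (S(I, N) = -116*I*N - 320 = -320 - 116*I*N)
(79924 + (-315 + 265)²)*(S(-374, E) + X(158)) = (79924 + (-315 + 265)²)*((-320 - 116*(-374)*(-271)) - 154*158) = (79924 + (-50)²)*((-320 - 11757064) - 24332) = (79924 + 2500)*(-11757384 - 24332) = 82424*(-11781716) = -971096159584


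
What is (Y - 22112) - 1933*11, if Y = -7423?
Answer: -50798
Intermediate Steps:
(Y - 22112) - 1933*11 = (-7423 - 22112) - 1933*11 = -29535 - 21263 = -50798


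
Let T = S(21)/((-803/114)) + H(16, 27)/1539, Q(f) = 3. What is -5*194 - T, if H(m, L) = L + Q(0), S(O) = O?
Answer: -398360738/411939 ≈ -967.04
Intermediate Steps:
H(m, L) = 3 + L (H(m, L) = L + 3 = 3 + L)
T = -1220092/411939 (T = 21/((-803/114)) + (3 + 27)/1539 = 21/((-803*1/114)) + 30*(1/1539) = 21/(-803/114) + 10/513 = 21*(-114/803) + 10/513 = -2394/803 + 10/513 = -1220092/411939 ≈ -2.9618)
-5*194 - T = -5*194 - 1*(-1220092/411939) = -970 + 1220092/411939 = -398360738/411939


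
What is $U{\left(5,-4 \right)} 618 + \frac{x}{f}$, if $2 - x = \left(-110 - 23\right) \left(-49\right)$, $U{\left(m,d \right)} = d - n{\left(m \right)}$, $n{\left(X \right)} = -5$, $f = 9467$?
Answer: $\frac{5844091}{9467} \approx 617.31$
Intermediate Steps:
$U{\left(m,d \right)} = 5 + d$ ($U{\left(m,d \right)} = d - -5 = d + 5 = 5 + d$)
$x = -6515$ ($x = 2 - \left(-110 - 23\right) \left(-49\right) = 2 - \left(-133\right) \left(-49\right) = 2 - 6517 = -6515$)
$U{\left(5,-4 \right)} 618 + \frac{x}{f} = \left(5 - 4\right) 618 - \frac{6515}{9467} = 1 \cdot 618 - \frac{6515}{9467} = 618 - \frac{6515}{9467} = \frac{5844091}{9467}$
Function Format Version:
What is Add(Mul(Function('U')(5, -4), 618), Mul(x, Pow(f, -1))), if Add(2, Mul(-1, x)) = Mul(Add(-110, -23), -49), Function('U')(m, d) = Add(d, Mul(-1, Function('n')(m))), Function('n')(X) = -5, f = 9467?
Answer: Rational(5844091, 9467) ≈ 617.31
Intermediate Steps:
Function('U')(m, d) = Add(5, d) (Function('U')(m, d) = Add(d, Mul(-1, -5)) = Add(d, 5) = Add(5, d))
x = -6515 (x = Add(2, Mul(-1, Mul(Add(-110, -23), -49))) = Add(2, Mul(-1, Mul(-133, -49))) = Add(2, Mul(-1, 6517)) = Add(2, -6517) = -6515)
Add(Mul(Function('U')(5, -4), 618), Mul(x, Pow(f, -1))) = Add(Mul(Add(5, -4), 618), Mul(-6515, Pow(9467, -1))) = Add(Mul(1, 618), Mul(-6515, Rational(1, 9467))) = Add(618, Rational(-6515, 9467)) = Rational(5844091, 9467)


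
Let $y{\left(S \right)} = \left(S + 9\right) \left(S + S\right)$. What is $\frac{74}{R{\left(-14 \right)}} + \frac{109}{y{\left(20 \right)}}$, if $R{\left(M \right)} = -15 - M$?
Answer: $- \frac{85731}{1160} \approx -73.906$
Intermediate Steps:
$y{\left(S \right)} = 2 S \left(9 + S\right)$ ($y{\left(S \right)} = \left(9 + S\right) 2 S = 2 S \left(9 + S\right)$)
$\frac{74}{R{\left(-14 \right)}} + \frac{109}{y{\left(20 \right)}} = \frac{74}{-15 - -14} + \frac{109}{2 \cdot 20 \left(9 + 20\right)} = \frac{74}{-15 + 14} + \frac{109}{2 \cdot 20 \cdot 29} = \frac{74}{-1} + \frac{109}{1160} = 74 \left(-1\right) + 109 \cdot \frac{1}{1160} = -74 + \frac{109}{1160} = - \frac{85731}{1160}$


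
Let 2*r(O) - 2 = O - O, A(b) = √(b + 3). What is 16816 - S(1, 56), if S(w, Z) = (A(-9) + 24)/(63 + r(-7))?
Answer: 134525/8 - I*√6/64 ≈ 16816.0 - 0.038273*I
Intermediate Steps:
A(b) = √(3 + b)
r(O) = 1 (r(O) = 1 + (O - O)/2 = 1 + (½)*0 = 1 + 0 = 1)
S(w, Z) = 3/8 + I*√6/64 (S(w, Z) = (√(3 - 9) + 24)/(63 + 1) = (√(-6) + 24)/64 = (I*√6 + 24)*(1/64) = (24 + I*√6)*(1/64) = 3/8 + I*√6/64)
16816 - S(1, 56) = 16816 - (3/8 + I*√6/64) = 16816 + (-3/8 - I*√6/64) = 134525/8 - I*√6/64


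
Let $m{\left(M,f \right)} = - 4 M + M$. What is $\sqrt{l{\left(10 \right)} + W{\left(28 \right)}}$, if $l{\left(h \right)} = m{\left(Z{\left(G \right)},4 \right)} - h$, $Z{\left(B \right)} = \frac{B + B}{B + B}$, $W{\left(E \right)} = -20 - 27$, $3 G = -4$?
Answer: $2 i \sqrt{15} \approx 7.746 i$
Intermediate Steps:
$G = - \frac{4}{3}$ ($G = \frac{1}{3} \left(-4\right) = - \frac{4}{3} \approx -1.3333$)
$W{\left(E \right)} = -47$ ($W{\left(E \right)} = -20 - 27 = -47$)
$Z{\left(B \right)} = 1$ ($Z{\left(B \right)} = \frac{2 B}{2 B} = 2 B \frac{1}{2 B} = 1$)
$m{\left(M,f \right)} = - 3 M$
$l{\left(h \right)} = -3 - h$ ($l{\left(h \right)} = \left(-3\right) 1 - h = -3 - h$)
$\sqrt{l{\left(10 \right)} + W{\left(28 \right)}} = \sqrt{\left(-3 - 10\right) - 47} = \sqrt{-13 - 47} = \sqrt{-60} = 2 i \sqrt{15}$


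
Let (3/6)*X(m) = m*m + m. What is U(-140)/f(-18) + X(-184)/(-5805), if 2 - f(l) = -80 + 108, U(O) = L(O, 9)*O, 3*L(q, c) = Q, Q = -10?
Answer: -743324/25155 ≈ -29.550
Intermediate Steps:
L(q, c) = -10/3 (L(q, c) = (1/3)*(-10) = -10/3)
X(m) = 2*m + 2*m**2 (X(m) = 2*(m*m + m) = 2*(m**2 + m) = 2*(m + m**2) = 2*m + 2*m**2)
U(O) = -10*O/3
f(l) = -26 (f(l) = 2 - (-80 + 108) = 2 - 1*28 = 2 - 28 = -26)
U(-140)/f(-18) + X(-184)/(-5805) = -10/3*(-140)/(-26) + (2*(-184)*(1 - 184))/(-5805) = (1400/3)*(-1/26) + (2*(-184)*(-183))*(-1/5805) = -700/39 + 67344*(-1/5805) = -700/39 - 22448/1935 = -743324/25155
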